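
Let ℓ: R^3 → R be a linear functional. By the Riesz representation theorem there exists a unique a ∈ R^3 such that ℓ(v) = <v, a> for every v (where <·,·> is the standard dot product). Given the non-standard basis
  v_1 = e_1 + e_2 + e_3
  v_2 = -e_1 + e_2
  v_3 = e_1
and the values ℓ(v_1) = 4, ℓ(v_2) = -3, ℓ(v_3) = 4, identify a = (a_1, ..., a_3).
a = (4, 1, -1)

Write a = (a_1, ..., a_3) in the standard basis. For each basis vector v_i, ℓ(v_i) = <v_i, a> is a linear equation in the a_j's. Collect the n equations into a matrix system V a = ℓ, where row i of V is v_i (expressed in the standard basis). Since V is invertible (lower-triangular with 1s on the diagonal, up to permutation), solve by back-substitution:
  V =
[[1, 1, 1],
 [-1, 1, 0],
 [1, 0, 0]]
  V a = (4, -3, 4)
Solving gives a = (4, 1, -1).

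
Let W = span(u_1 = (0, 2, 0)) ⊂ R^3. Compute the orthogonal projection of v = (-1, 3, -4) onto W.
proj_W(v) = (0, 3, 0)

Set up U = [u_1 | ... | u_1] ∈ R^(3×1). The projector onto W = col(U) is P = U (U^T U)^(-1) U^T.
Compute U^T U =
  [4],
and U^T v = (6).
Solve U^T U · c = U^T v for the coefficients: c = (3/2). The projection is proj_W(v) = U c.
Check: (v - proj_W(v)) · u_1 = 0  (should be 0).
Result: proj_W(v) = (0, 3, 0).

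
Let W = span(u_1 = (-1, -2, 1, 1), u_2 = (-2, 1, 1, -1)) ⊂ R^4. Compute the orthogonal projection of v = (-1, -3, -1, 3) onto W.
proj_W(v) = (1/7, -23/7, 4/7, 2)

Set up U = [u_1 | ... | u_2] ∈ R^(4×2). The projector onto W = col(U) is P = U (U^T U)^(-1) U^T.
Compute U^T U =
  [7, 0]
  [0, 7],
and U^T v = (9, -5).
Solve U^T U · c = U^T v for the coefficients: c = (9/7, -5/7). The projection is proj_W(v) = U c.
Check: (v - proj_W(v)) · u_1 = 0  (should be 0).
Check: (v - proj_W(v)) · u_2 = 0  (should be 0).
Result: proj_W(v) = (1/7, -23/7, 4/7, 2).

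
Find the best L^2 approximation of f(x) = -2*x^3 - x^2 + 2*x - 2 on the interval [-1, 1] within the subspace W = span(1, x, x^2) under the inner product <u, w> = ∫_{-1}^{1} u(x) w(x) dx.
g(x) = -x^2 + 4*x/5 - 2

The best approximation g ∈ W is the orthogonal projection of f onto W. Writing g = a_0 + a_1 x + a_2 x^2, the coefficients solve the normal equations G · a = b where
  G_{ij} = <φ_i, φ_j> and b_i = <f, φ_i>, with φ_0 = 1, φ_1 = x, φ_2 = x^2.
G =
  [2, 0, 2/3]
  [0, 2/3, 0]
  [2/3, 0, 2/5],
b = (-14/3, 8/15, -26/15).
Solving gives a_0 = -2, a_1 = 4/5, a_2 = -1, so
  g(x) = -x^2 + 4*x/5 - 2.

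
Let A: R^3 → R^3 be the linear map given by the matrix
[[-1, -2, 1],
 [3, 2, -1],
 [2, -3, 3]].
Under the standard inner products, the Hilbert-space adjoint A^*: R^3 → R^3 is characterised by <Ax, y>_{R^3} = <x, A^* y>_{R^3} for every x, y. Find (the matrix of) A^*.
A^* = A^T =
[[-1, 3, 2],
 [-2, 2, -3],
 [1, -1, 3]]

For real matrices with standard dot products, the defining identity <Ax, y> = <x, A^* y> gives (Ax)^T y = x^T (A^*) y, i.e. x^T A^T y = x^T (A^*) y. Since this holds for all x, y, we must have A^* = A^T. Therefore
A^* =
[[-1, 3, 2],
 [-2, 2, -3],
 [1, -1, 3]].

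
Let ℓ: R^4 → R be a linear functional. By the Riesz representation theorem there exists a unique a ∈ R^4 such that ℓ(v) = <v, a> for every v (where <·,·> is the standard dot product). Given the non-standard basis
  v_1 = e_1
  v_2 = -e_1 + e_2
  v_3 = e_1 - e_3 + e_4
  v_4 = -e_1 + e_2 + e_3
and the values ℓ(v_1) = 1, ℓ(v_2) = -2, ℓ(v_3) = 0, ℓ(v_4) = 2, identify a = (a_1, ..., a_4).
a = (1, -1, 4, 3)

Write a = (a_1, ..., a_4) in the standard basis. For each basis vector v_i, ℓ(v_i) = <v_i, a> is a linear equation in the a_j's. Collect the n equations into a matrix system V a = ℓ, where row i of V is v_i (expressed in the standard basis). Since V is invertible (lower-triangular with 1s on the diagonal, up to permutation), solve by back-substitution:
  V =
[[1, 0, 0, 0],
 [-1, 1, 0, 0],
 [1, 0, -1, 1],
 [-1, 1, 1, 0]]
  V a = (1, -2, 0, 2)
Solving gives a = (1, -1, 4, 3).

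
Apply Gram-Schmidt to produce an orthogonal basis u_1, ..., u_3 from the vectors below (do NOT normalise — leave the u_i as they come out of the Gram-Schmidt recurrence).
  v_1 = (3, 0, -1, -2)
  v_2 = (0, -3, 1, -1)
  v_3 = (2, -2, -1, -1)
Orthogonal basis:
  u_1 = (3, 0, -1, -2)
  u_2 = (-3/14, -3, 15/14, -6/7)
  u_3 = (3/17, -9/17, -15/17, 12/17)

Apply the Gram-Schmidt recurrence
  u_1 = v_1
  u_i = v_i − Σ_{j<i} ((v_i · u_j) / (u_j · u_j)) · u_j.

Step by step this gives:
  u_1 = (3, 0, -1, -2)
  u_2 = (-3/14, -3, 15/14, -6/7)
  u_3 = (3/17, -9/17, -15/17, 12/17)

Orthogonality check:
  u_2 · u_1 = 0 (should be 0)
  u_3 · u_1 = 0 (should be 0)
  u_3 · u_2 = 0 (should be 0)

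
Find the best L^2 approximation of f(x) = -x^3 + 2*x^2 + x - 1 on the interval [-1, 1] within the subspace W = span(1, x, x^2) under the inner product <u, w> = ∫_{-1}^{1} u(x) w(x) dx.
g(x) = 2*x^2 + 2*x/5 - 1

The best approximation g ∈ W is the orthogonal projection of f onto W. Writing g = a_0 + a_1 x + a_2 x^2, the coefficients solve the normal equations G · a = b where
  G_{ij} = <φ_i, φ_j> and b_i = <f, φ_i>, with φ_0 = 1, φ_1 = x, φ_2 = x^2.
G =
  [2, 0, 2/3]
  [0, 2/3, 0]
  [2/3, 0, 2/5],
b = (-2/3, 4/15, 2/15).
Solving gives a_0 = -1, a_1 = 2/5, a_2 = 2, so
  g(x) = 2*x^2 + 2*x/5 - 1.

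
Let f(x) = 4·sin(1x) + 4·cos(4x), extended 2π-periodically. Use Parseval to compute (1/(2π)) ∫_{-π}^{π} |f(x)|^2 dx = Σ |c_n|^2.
Σ |c_n|^2 = 16

Expand |f|^2 and use orthogonality of {sin(nx), cos(mx)} on [-π, π]:
  ∫_{-π}^{π} sin(nx)^2 dx = π, ∫ cos(mx)^2 dx = π, and cross terms integrate to 0.
So ∫_{-π}^{π} f(x)^2 dx = 4^2 · π + 4^2 · π = (16 + 16)π.
Divide by 2π: (16 + 16)/2 = 16.
By Parseval, this equals Σ |c_n|^2.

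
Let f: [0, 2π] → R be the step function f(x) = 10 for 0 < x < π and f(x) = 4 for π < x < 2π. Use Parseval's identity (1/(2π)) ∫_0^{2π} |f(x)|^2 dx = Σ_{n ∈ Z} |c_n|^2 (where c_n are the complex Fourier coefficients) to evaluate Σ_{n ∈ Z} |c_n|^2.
Σ |c_n|^2 = 58

Parseval equates the L^2 energy of f (normalised by 1/(2π)) with the ℓ^2 sum of its Fourier coefficients: (1/(2π)) ∫_0^{2π} |f|^2 = Σ |c_n|^2.
Compute the left side: (1/(2π)) [∫_0^π 10^2 dx + ∫_π^{2π} 4^2 dx] = (1/(2π)) · (100π + 16π) = (100 + 16)/2 = 58.
So Σ_{n ∈ Z} |c_n|^2 = 58.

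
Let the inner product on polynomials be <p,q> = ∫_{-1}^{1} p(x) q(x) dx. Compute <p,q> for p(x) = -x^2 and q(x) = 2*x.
<p,q> = 0

Expand the product: p(x)·q(x) = -2*x^3.
∫_{-1}^{1} of each monomial x^k gives [2/(k+1) if k even, 0 if k odd]. Integrating term-by-term (or equivalently evaluating the antiderivative F(x) = -x^4/2 at the endpoints):
  F(1) − F(−1) = -1/2 − (-1/2) = 0.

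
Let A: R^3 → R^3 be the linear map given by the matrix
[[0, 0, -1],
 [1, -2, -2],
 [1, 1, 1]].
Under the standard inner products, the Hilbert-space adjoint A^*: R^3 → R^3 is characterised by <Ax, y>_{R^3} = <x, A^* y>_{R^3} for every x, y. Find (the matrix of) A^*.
A^* = A^T =
[[0, 1, 1],
 [0, -2, 1],
 [-1, -2, 1]]

For real matrices with standard dot products, the defining identity <Ax, y> = <x, A^* y> gives (Ax)^T y = x^T (A^*) y, i.e. x^T A^T y = x^T (A^*) y. Since this holds for all x, y, we must have A^* = A^T. Therefore
A^* =
[[0, 1, 1],
 [0, -2, 1],
 [-1, -2, 1]].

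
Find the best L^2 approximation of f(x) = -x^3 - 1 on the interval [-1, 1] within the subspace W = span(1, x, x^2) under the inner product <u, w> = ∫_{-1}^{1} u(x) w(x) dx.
g(x) = -3*x/5 - 1

The best approximation g ∈ W is the orthogonal projection of f onto W. Writing g = a_0 + a_1 x + a_2 x^2, the coefficients solve the normal equations G · a = b where
  G_{ij} = <φ_i, φ_j> and b_i = <f, φ_i>, with φ_0 = 1, φ_1 = x, φ_2 = x^2.
G =
  [2, 0, 2/3]
  [0, 2/3, 0]
  [2/3, 0, 2/5],
b = (-2, -2/5, -2/3).
Solving gives a_0 = -1, a_1 = -3/5, a_2 = 0, so
  g(x) = -3*x/5 - 1.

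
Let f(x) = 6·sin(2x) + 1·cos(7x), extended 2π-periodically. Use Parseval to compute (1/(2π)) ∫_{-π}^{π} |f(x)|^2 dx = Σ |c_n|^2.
Σ |c_n|^2 = 37/2

Expand |f|^2 and use orthogonality of {sin(nx), cos(mx)} on [-π, π]:
  ∫_{-π}^{π} sin(nx)^2 dx = π, ∫ cos(mx)^2 dx = π, and cross terms integrate to 0.
So ∫_{-π}^{π} f(x)^2 dx = 6^2 · π + 1^2 · π = (36 + 1)π.
Divide by 2π: (36 + 1)/2 = 37/2.
By Parseval, this equals Σ |c_n|^2.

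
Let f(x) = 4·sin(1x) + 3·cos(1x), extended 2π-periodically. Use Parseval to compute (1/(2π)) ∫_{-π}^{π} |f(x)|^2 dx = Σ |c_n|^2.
Σ |c_n|^2 = 25/2

Expand |f|^2 and use orthogonality of {sin(nx), cos(mx)} on [-π, π]:
  ∫_{-π}^{π} sin(nx)^2 dx = π, ∫ cos(mx)^2 dx = π, and cross terms integrate to 0.
So ∫_{-π}^{π} f(x)^2 dx = 4^2 · π + 3^2 · π = (16 + 9)π.
Divide by 2π: (16 + 9)/2 = 25/2.
By Parseval, this equals Σ |c_n|^2.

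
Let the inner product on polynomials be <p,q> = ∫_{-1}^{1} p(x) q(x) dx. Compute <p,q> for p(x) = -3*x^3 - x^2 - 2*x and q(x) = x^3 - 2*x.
<p,q> = 358/105

Expand the product: p(x)·q(x) = -3*x^6 - x^5 + 4*x^4 + 2*x^3 + 4*x^2.
∫_{-1}^{1} of each monomial x^k gives [2/(k+1) if k even, 0 if k odd]. Integrating term-by-term (or equivalently evaluating the antiderivative F(x) = -3*x^7/7 - x^6/6 + 4*x^5/5 + x^4/2 + 4*x^3/3 at the endpoints):
  F(1) − F(−1) = 214/105 − (-48/35) = 358/105.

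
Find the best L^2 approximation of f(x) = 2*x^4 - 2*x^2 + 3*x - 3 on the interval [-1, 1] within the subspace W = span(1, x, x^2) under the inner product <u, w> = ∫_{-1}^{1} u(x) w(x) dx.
g(x) = -2*x^2/7 + 3*x - 111/35

The best approximation g ∈ W is the orthogonal projection of f onto W. Writing g = a_0 + a_1 x + a_2 x^2, the coefficients solve the normal equations G · a = b where
  G_{ij} = <φ_i, φ_j> and b_i = <f, φ_i>, with φ_0 = 1, φ_1 = x, φ_2 = x^2.
G =
  [2, 0, 2/3]
  [0, 2/3, 0]
  [2/3, 0, 2/5],
b = (-98/15, 2, -78/35).
Solving gives a_0 = -111/35, a_1 = 3, a_2 = -2/7, so
  g(x) = -2*x^2/7 + 3*x - 111/35.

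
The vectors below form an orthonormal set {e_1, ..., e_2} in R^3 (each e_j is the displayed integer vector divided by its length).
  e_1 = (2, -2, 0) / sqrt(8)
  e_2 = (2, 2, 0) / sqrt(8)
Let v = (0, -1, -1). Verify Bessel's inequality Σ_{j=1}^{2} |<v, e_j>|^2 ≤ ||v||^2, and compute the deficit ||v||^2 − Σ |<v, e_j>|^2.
Σ |<v, e_j>|^2 = 1; ||v||^2 = 2; deficit = 1

Write each e_j = u_j / sqrt(<u_j, u_j>) where u_j is the displayed integer vector. Then <v, e_j> = <v, u_j> / sqrt(<u_j, u_j>), so |<v, e_j>|^2 = <v, u_j>^2 / <u_j, u_j>.
Coefficients: <v, e_1> = 2/sqrt(8), <v, e_2> = -2/sqrt(8).
Square and sum: Σ |<v, e_j>|^2 = 1.
Compute ||v||^2 = v·v = 2.
Deficit = 2 − 1 = 1 ≥ 0, confirming Bessel's inequality. (The deficit equals ||v − Σ <v,e_j> e_j||^2, the squared distance from v to span{e_j}.)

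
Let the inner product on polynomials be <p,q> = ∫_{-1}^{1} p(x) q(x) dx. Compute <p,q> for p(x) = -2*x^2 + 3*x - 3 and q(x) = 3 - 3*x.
<p,q> = -28

Expand the product: p(x)·q(x) = 6*x^3 - 15*x^2 + 18*x - 9.
∫_{-1}^{1} of each monomial x^k gives [2/(k+1) if k even, 0 if k odd]. Integrating term-by-term (or equivalently evaluating the antiderivative F(x) = 3*x^4/2 - 5*x^3 + 9*x^2 - 9*x at the endpoints):
  F(1) − F(−1) = -7/2 − (49/2) = -28.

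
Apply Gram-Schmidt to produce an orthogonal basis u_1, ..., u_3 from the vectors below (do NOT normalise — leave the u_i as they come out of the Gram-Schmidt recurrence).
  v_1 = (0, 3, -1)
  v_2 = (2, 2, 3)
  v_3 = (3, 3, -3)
Orthogonal basis:
  u_1 = (0, 3, -1)
  u_2 = (2, 11/10, 33/10)
  u_3 = (495/161, -90/161, -270/161)

Apply the Gram-Schmidt recurrence
  u_1 = v_1
  u_i = v_i − Σ_{j<i} ((v_i · u_j) / (u_j · u_j)) · u_j.

Step by step this gives:
  u_1 = (0, 3, -1)
  u_2 = (2, 11/10, 33/10)
  u_3 = (495/161, -90/161, -270/161)

Orthogonality check:
  u_2 · u_1 = 0 (should be 0)
  u_3 · u_1 = 0 (should be 0)
  u_3 · u_2 = 0 (should be 0)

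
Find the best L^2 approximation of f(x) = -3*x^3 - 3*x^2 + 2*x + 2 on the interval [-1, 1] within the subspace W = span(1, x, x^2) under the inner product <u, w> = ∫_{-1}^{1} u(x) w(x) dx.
g(x) = -3*x^2 + x/5 + 2

The best approximation g ∈ W is the orthogonal projection of f onto W. Writing g = a_0 + a_1 x + a_2 x^2, the coefficients solve the normal equations G · a = b where
  G_{ij} = <φ_i, φ_j> and b_i = <f, φ_i>, with φ_0 = 1, φ_1 = x, φ_2 = x^2.
G =
  [2, 0, 2/3]
  [0, 2/3, 0]
  [2/3, 0, 2/5],
b = (2, 2/15, 2/15).
Solving gives a_0 = 2, a_1 = 1/5, a_2 = -3, so
  g(x) = -3*x^2 + x/5 + 2.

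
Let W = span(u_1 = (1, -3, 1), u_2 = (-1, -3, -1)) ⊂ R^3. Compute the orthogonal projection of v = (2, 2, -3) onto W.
proj_W(v) = (-1/2, 2, -1/2)

Set up U = [u_1 | ... | u_2] ∈ R^(3×2). The projector onto W = col(U) is P = U (U^T U)^(-1) U^T.
Compute U^T U =
  [11, 7]
  [7, 11],
and U^T v = (-7, -5).
Solve U^T U · c = U^T v for the coefficients: c = (-7/12, -1/12). The projection is proj_W(v) = U c.
Check: (v - proj_W(v)) · u_1 = 0  (should be 0).
Check: (v - proj_W(v)) · u_2 = 0  (should be 0).
Result: proj_W(v) = (-1/2, 2, -1/2).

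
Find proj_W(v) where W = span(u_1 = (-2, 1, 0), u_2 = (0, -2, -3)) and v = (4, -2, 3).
proj_W(v) = (280/61, -50/61, 135/61)

Set up U = [u_1 | ... | u_2] ∈ R^(3×2). The projector onto W = col(U) is P = U (U^T U)^(-1) U^T.
Compute U^T U =
  [5, -2]
  [-2, 13],
and U^T v = (-10, -5).
Solve U^T U · c = U^T v for the coefficients: c = (-140/61, -45/61). The projection is proj_W(v) = U c.
Check: (v - proj_W(v)) · u_1 = 0  (should be 0).
Check: (v - proj_W(v)) · u_2 = 0  (should be 0).
Result: proj_W(v) = (280/61, -50/61, 135/61).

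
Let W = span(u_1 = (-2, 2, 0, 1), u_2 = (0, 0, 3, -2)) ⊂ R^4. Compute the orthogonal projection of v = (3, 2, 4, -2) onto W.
proj_W(v) = (40/113, -40/113, 408/113, -292/113)

Set up U = [u_1 | ... | u_2] ∈ R^(4×2). The projector onto W = col(U) is P = U (U^T U)^(-1) U^T.
Compute U^T U =
  [9, -2]
  [-2, 13],
and U^T v = (-4, 16).
Solve U^T U · c = U^T v for the coefficients: c = (-20/113, 136/113). The projection is proj_W(v) = U c.
Check: (v - proj_W(v)) · u_1 = 0  (should be 0).
Check: (v - proj_W(v)) · u_2 = 0  (should be 0).
Result: proj_W(v) = (40/113, -40/113, 408/113, -292/113).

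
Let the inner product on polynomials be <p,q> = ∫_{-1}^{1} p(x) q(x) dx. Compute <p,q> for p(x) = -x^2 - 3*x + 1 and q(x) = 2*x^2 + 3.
<p,q> = 68/15

Expand the product: p(x)·q(x) = -2*x^4 - 6*x^3 - x^2 - 9*x + 3.
∫_{-1}^{1} of each monomial x^k gives [2/(k+1) if k even, 0 if k odd]. Integrating term-by-term (or equivalently evaluating the antiderivative F(x) = -2*x^5/5 - 3*x^4/2 - x^3/3 - 9*x^2/2 + 3*x at the endpoints):
  F(1) − F(−1) = -56/15 − (-124/15) = 68/15.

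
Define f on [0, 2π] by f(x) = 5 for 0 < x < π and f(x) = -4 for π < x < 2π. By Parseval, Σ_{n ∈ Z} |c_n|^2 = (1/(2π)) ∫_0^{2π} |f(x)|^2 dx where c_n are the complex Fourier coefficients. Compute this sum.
Σ |c_n|^2 = 41/2

Parseval equates the L^2 energy of f (normalised by 1/(2π)) with the ℓ^2 sum of its Fourier coefficients: (1/(2π)) ∫_0^{2π} |f|^2 = Σ |c_n|^2.
Compute the left side: (1/(2π)) [∫_0^π 5^2 dx + ∫_π^{2π} (-4)^2 dx] = (1/(2π)) · (25π + 16π) = (25 + 16)/2 = 41/2.
So Σ_{n ∈ Z} |c_n|^2 = 41/2.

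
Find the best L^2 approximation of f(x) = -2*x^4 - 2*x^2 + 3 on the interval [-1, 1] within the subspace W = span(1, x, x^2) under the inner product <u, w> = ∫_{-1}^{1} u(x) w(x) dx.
g(x) = 111/35 - 26*x^2/7

The best approximation g ∈ W is the orthogonal projection of f onto W. Writing g = a_0 + a_1 x + a_2 x^2, the coefficients solve the normal equations G · a = b where
  G_{ij} = <φ_i, φ_j> and b_i = <f, φ_i>, with φ_0 = 1, φ_1 = x, φ_2 = x^2.
G =
  [2, 0, 2/3]
  [0, 2/3, 0]
  [2/3, 0, 2/5],
b = (58/15, 0, 22/35).
Solving gives a_0 = 111/35, a_1 = 0, a_2 = -26/7, so
  g(x) = 111/35 - 26*x^2/7.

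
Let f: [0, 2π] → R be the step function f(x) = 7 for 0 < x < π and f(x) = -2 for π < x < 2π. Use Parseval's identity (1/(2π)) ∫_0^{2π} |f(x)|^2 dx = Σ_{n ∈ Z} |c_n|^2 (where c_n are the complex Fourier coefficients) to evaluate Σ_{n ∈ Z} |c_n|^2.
Σ |c_n|^2 = 53/2

Parseval equates the L^2 energy of f (normalised by 1/(2π)) with the ℓ^2 sum of its Fourier coefficients: (1/(2π)) ∫_0^{2π} |f|^2 = Σ |c_n|^2.
Compute the left side: (1/(2π)) [∫_0^π 7^2 dx + ∫_π^{2π} (-2)^2 dx] = (1/(2π)) · (49π + 4π) = (49 + 4)/2 = 53/2.
So Σ_{n ∈ Z} |c_n|^2 = 53/2.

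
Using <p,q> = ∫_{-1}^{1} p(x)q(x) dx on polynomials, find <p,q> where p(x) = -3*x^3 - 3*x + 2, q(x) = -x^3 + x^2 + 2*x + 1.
<p,q> = 104/105

Expand the product: p(x)·q(x) = 3*x^6 - 3*x^5 - 3*x^4 - 8*x^3 - 4*x^2 + x + 2.
∫_{-1}^{1} of each monomial x^k gives [2/(k+1) if k even, 0 if k odd]. Integrating term-by-term (or equivalently evaluating the antiderivative F(x) = 3*x^7/7 - x^6/2 - 3*x^5/5 - 2*x^4 - 4*x^3/3 + x^2/2 + 2*x at the endpoints):
  F(1) − F(−1) = -158/105 − (-262/105) = 104/105.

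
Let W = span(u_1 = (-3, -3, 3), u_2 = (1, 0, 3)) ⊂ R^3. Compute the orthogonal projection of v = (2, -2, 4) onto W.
proj_W(v) = (11/13, -6/13, 57/13)

Set up U = [u_1 | ... | u_2] ∈ R^(3×2). The projector onto W = col(U) is P = U (U^T U)^(-1) U^T.
Compute U^T U =
  [27, 6]
  [6, 10],
and U^T v = (12, 14).
Solve U^T U · c = U^T v for the coefficients: c = (2/13, 17/13). The projection is proj_W(v) = U c.
Check: (v - proj_W(v)) · u_1 = 0  (should be 0).
Check: (v - proj_W(v)) · u_2 = 0  (should be 0).
Result: proj_W(v) = (11/13, -6/13, 57/13).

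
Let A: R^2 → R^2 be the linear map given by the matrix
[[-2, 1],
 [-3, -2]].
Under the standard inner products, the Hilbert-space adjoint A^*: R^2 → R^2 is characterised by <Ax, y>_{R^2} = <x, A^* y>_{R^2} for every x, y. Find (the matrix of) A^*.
A^* = A^T =
[[-2, -3],
 [1, -2]]

For real matrices with standard dot products, the defining identity <Ax, y> = <x, A^* y> gives (Ax)^T y = x^T (A^*) y, i.e. x^T A^T y = x^T (A^*) y. Since this holds for all x, y, we must have A^* = A^T. Therefore
A^* =
[[-2, -3],
 [1, -2]].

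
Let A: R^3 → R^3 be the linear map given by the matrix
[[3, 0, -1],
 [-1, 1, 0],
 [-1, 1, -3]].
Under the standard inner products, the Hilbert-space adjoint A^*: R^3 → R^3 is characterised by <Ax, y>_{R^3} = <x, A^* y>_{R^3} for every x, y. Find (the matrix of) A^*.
A^* = A^T =
[[3, -1, -1],
 [0, 1, 1],
 [-1, 0, -3]]

For real matrices with standard dot products, the defining identity <Ax, y> = <x, A^* y> gives (Ax)^T y = x^T (A^*) y, i.e. x^T A^T y = x^T (A^*) y. Since this holds for all x, y, we must have A^* = A^T. Therefore
A^* =
[[3, -1, -1],
 [0, 1, 1],
 [-1, 0, -3]].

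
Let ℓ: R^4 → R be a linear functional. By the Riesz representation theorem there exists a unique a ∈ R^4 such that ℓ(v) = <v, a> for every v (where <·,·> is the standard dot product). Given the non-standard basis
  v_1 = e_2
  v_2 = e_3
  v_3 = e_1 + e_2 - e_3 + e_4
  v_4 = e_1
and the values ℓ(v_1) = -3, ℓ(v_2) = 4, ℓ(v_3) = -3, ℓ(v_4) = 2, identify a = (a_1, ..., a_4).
a = (2, -3, 4, 2)

Write a = (a_1, ..., a_4) in the standard basis. For each basis vector v_i, ℓ(v_i) = <v_i, a> is a linear equation in the a_j's. Collect the n equations into a matrix system V a = ℓ, where row i of V is v_i (expressed in the standard basis). Since V is invertible (lower-triangular with 1s on the diagonal, up to permutation), solve by back-substitution:
  V =
[[0, 1, 0, 0],
 [0, 0, 1, 0],
 [1, 1, -1, 1],
 [1, 0, 0, 0]]
  V a = (-3, 4, -3, 2)
Solving gives a = (2, -3, 4, 2).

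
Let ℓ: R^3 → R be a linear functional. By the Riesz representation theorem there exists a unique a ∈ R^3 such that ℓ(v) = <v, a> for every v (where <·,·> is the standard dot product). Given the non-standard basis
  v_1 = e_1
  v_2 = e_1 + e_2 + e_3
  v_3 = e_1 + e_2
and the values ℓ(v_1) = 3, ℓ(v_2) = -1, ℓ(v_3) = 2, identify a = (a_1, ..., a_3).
a = (3, -1, -3)

Write a = (a_1, ..., a_3) in the standard basis. For each basis vector v_i, ℓ(v_i) = <v_i, a> is a linear equation in the a_j's. Collect the n equations into a matrix system V a = ℓ, where row i of V is v_i (expressed in the standard basis). Since V is invertible (lower-triangular with 1s on the diagonal, up to permutation), solve by back-substitution:
  V =
[[1, 0, 0],
 [1, 1, 1],
 [1, 1, 0]]
  V a = (3, -1, 2)
Solving gives a = (3, -1, -3).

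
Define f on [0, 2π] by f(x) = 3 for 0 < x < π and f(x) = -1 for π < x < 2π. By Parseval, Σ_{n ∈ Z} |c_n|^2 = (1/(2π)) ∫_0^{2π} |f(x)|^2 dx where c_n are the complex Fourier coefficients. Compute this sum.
Σ |c_n|^2 = 5

Parseval equates the L^2 energy of f (normalised by 1/(2π)) with the ℓ^2 sum of its Fourier coefficients: (1/(2π)) ∫_0^{2π} |f|^2 = Σ |c_n|^2.
Compute the left side: (1/(2π)) [∫_0^π 3^2 dx + ∫_π^{2π} (-1)^2 dx] = (1/(2π)) · (9π + 1π) = (9 + 1)/2 = 5.
So Σ_{n ∈ Z} |c_n|^2 = 5.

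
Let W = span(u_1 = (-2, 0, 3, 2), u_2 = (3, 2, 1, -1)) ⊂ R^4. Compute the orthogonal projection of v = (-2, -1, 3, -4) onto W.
proj_W(v) = (-58/115, 8/115, 109/115, 66/115)

Set up U = [u_1 | ... | u_2] ∈ R^(4×2). The projector onto W = col(U) is P = U (U^T U)^(-1) U^T.
Compute U^T U =
  [17, -5]
  [-5, 15],
and U^T v = (5, -1).
Solve U^T U · c = U^T v for the coefficients: c = (7/23, 4/115). The projection is proj_W(v) = U c.
Check: (v - proj_W(v)) · u_1 = 0  (should be 0).
Check: (v - proj_W(v)) · u_2 = 0  (should be 0).
Result: proj_W(v) = (-58/115, 8/115, 109/115, 66/115).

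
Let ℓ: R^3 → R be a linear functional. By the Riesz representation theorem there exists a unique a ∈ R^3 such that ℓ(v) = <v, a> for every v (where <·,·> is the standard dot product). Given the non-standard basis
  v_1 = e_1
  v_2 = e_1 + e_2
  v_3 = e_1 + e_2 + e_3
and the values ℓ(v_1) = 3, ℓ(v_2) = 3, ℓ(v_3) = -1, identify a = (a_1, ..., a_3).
a = (3, 0, -4)

Write a = (a_1, ..., a_3) in the standard basis. For each basis vector v_i, ℓ(v_i) = <v_i, a> is a linear equation in the a_j's. Collect the n equations into a matrix system V a = ℓ, where row i of V is v_i (expressed in the standard basis). Since V is invertible (lower-triangular with 1s on the diagonal, up to permutation), solve by back-substitution:
  V =
[[1, 0, 0],
 [1, 1, 0],
 [1, 1, 1]]
  V a = (3, 3, -1)
Solving gives a = (3, 0, -4).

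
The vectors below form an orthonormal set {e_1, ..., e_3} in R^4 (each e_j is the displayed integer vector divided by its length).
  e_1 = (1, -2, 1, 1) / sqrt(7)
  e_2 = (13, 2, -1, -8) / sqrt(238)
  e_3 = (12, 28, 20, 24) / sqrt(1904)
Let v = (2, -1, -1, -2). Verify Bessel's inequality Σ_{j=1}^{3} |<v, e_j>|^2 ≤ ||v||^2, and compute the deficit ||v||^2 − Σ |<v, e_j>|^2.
Σ |<v, e_j>|^2 = 139/14; ||v||^2 = 10; deficit = 1/14

Write each e_j = u_j / sqrt(<u_j, u_j>) where u_j is the displayed integer vector. Then <v, e_j> = <v, u_j> / sqrt(<u_j, u_j>), so |<v, e_j>|^2 = <v, u_j>^2 / <u_j, u_j>.
Coefficients: <v, e_1> = 1/sqrt(7), <v, e_2> = 41/sqrt(238), <v, e_3> = -72/sqrt(1904).
Square and sum: Σ |<v, e_j>|^2 = 139/14.
Compute ||v||^2 = v·v = 10.
Deficit = 10 − 139/14 = 1/14 ≥ 0, confirming Bessel's inequality. (The deficit equals ||v − Σ <v,e_j> e_j||^2, the squared distance from v to span{e_j}.)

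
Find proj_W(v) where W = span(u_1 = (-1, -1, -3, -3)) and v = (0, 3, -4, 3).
proj_W(v) = (0, 0, 0, 0)

Set up U = [u_1 | ... | u_1] ∈ R^(4×1). The projector onto W = col(U) is P = U (U^T U)^(-1) U^T.
Compute U^T U =
  [20],
and U^T v = (0).
Solve U^T U · c = U^T v for the coefficients: c = (0). The projection is proj_W(v) = U c.
Check: (v - proj_W(v)) · u_1 = 0  (should be 0).
Result: proj_W(v) = (0, 0, 0, 0).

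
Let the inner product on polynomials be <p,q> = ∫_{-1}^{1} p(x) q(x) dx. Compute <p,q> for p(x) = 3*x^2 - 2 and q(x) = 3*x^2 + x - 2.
<p,q> = 18/5

Expand the product: p(x)·q(x) = 9*x^4 + 3*x^3 - 12*x^2 - 2*x + 4.
∫_{-1}^{1} of each monomial x^k gives [2/(k+1) if k even, 0 if k odd]. Integrating term-by-term (or equivalently evaluating the antiderivative F(x) = 9*x^5/5 + 3*x^4/4 - 4*x^3 - x^2 + 4*x at the endpoints):
  F(1) − F(−1) = 31/20 − (-41/20) = 18/5.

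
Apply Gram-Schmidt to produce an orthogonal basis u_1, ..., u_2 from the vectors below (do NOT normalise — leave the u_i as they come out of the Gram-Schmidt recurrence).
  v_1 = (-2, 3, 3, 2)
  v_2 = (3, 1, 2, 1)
Orthogonal basis:
  u_1 = (-2, 3, 3, 2)
  u_2 = (44/13, 11/26, 37/26, 8/13)

Apply the Gram-Schmidt recurrence
  u_1 = v_1
  u_i = v_i − Σ_{j<i} ((v_i · u_j) / (u_j · u_j)) · u_j.

Step by step this gives:
  u_1 = (-2, 3, 3, 2)
  u_2 = (44/13, 11/26, 37/26, 8/13)

Orthogonality check:
  u_2 · u_1 = 0 (should be 0)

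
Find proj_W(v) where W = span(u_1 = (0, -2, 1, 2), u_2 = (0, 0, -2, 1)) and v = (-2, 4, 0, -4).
proj_W(v) = (0, 32/9, -8/45, -196/45)

Set up U = [u_1 | ... | u_2] ∈ R^(4×2). The projector onto W = col(U) is P = U (U^T U)^(-1) U^T.
Compute U^T U =
  [9, 0]
  [0, 5],
and U^T v = (-16, -4).
Solve U^T U · c = U^T v for the coefficients: c = (-16/9, -4/5). The projection is proj_W(v) = U c.
Check: (v - proj_W(v)) · u_1 = 0  (should be 0).
Check: (v - proj_W(v)) · u_2 = 0  (should be 0).
Result: proj_W(v) = (0, 32/9, -8/45, -196/45).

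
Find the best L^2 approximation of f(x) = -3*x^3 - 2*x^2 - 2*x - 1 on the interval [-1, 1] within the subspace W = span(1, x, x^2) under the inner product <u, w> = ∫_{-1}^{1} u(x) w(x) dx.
g(x) = -2*x^2 - 19*x/5 - 1

The best approximation g ∈ W is the orthogonal projection of f onto W. Writing g = a_0 + a_1 x + a_2 x^2, the coefficients solve the normal equations G · a = b where
  G_{ij} = <φ_i, φ_j> and b_i = <f, φ_i>, with φ_0 = 1, φ_1 = x, φ_2 = x^2.
G =
  [2, 0, 2/3]
  [0, 2/3, 0]
  [2/3, 0, 2/5],
b = (-10/3, -38/15, -22/15).
Solving gives a_0 = -1, a_1 = -19/5, a_2 = -2, so
  g(x) = -2*x^2 - 19*x/5 - 1.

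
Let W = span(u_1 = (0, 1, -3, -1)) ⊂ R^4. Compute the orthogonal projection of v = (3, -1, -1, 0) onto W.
proj_W(v) = (0, 2/11, -6/11, -2/11)

Set up U = [u_1 | ... | u_1] ∈ R^(4×1). The projector onto W = col(U) is P = U (U^T U)^(-1) U^T.
Compute U^T U =
  [11],
and U^T v = (2).
Solve U^T U · c = U^T v for the coefficients: c = (2/11). The projection is proj_W(v) = U c.
Check: (v - proj_W(v)) · u_1 = 0  (should be 0).
Result: proj_W(v) = (0, 2/11, -6/11, -2/11).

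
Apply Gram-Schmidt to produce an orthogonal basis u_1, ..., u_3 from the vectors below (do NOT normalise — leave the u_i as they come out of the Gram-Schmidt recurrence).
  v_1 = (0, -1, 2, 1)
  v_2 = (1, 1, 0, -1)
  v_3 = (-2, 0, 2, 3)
Orthogonal basis:
  u_1 = (0, -1, 2, 1)
  u_2 = (1, 2/3, 2/3, -2/3)
  u_3 = (-6/7, 27/14, 3/7, 15/14)

Apply the Gram-Schmidt recurrence
  u_1 = v_1
  u_i = v_i − Σ_{j<i} ((v_i · u_j) / (u_j · u_j)) · u_j.

Step by step this gives:
  u_1 = (0, -1, 2, 1)
  u_2 = (1, 2/3, 2/3, -2/3)
  u_3 = (-6/7, 27/14, 3/7, 15/14)

Orthogonality check:
  u_2 · u_1 = 0 (should be 0)
  u_3 · u_1 = 0 (should be 0)
  u_3 · u_2 = 0 (should be 0)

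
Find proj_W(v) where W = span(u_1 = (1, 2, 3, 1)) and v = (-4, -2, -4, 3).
proj_W(v) = (-17/15, -34/15, -17/5, -17/15)

Set up U = [u_1 | ... | u_1] ∈ R^(4×1). The projector onto W = col(U) is P = U (U^T U)^(-1) U^T.
Compute U^T U =
  [15],
and U^T v = (-17).
Solve U^T U · c = U^T v for the coefficients: c = (-17/15). The projection is proj_W(v) = U c.
Check: (v - proj_W(v)) · u_1 = 0  (should be 0).
Result: proj_W(v) = (-17/15, -34/15, -17/5, -17/15).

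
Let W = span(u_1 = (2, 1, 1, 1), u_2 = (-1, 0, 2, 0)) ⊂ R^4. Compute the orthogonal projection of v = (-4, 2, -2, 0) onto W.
proj_W(v) = (-16/7, -8/7, -8/7, -8/7)

Set up U = [u_1 | ... | u_2] ∈ R^(4×2). The projector onto W = col(U) is P = U (U^T U)^(-1) U^T.
Compute U^T U =
  [7, 0]
  [0, 5],
and U^T v = (-8, 0).
Solve U^T U · c = U^T v for the coefficients: c = (-8/7, 0). The projection is proj_W(v) = U c.
Check: (v - proj_W(v)) · u_1 = 0  (should be 0).
Check: (v - proj_W(v)) · u_2 = 0  (should be 0).
Result: proj_W(v) = (-16/7, -8/7, -8/7, -8/7).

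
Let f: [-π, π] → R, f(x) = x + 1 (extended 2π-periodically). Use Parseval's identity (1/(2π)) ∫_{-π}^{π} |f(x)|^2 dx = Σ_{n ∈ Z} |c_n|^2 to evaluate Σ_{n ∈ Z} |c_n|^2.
Σ |c_n|^2 = π^2/3 + 1

Expand and integrate term by term over [-π, π]:
  ∫ (x)^2 dx = 1·(2π^3/3); ∫ 2·1·(1)·x dx = 0 (odd integrand); ∫ 1^2 dx = 1·2π.
So (1/(2π)) ∫_{-π}^{π} (x + 1)^2 dx = 1π^2/3 + 1 = π^2/3 + 1.
Parseval ⇒ Σ |c_n|^2 = π^2/3 + 1.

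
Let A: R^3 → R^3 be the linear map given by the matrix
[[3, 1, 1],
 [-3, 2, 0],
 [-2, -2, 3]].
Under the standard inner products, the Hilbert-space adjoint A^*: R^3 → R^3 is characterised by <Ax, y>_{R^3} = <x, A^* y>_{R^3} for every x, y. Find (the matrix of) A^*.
A^* = A^T =
[[3, -3, -2],
 [1, 2, -2],
 [1, 0, 3]]

For real matrices with standard dot products, the defining identity <Ax, y> = <x, A^* y> gives (Ax)^T y = x^T (A^*) y, i.e. x^T A^T y = x^T (A^*) y. Since this holds for all x, y, we must have A^* = A^T. Therefore
A^* =
[[3, -3, -2],
 [1, 2, -2],
 [1, 0, 3]].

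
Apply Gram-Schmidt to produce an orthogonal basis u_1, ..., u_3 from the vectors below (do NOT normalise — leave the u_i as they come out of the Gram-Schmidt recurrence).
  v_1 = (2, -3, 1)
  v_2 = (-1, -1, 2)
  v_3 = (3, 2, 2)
Orthogonal basis:
  u_1 = (2, -3, 1)
  u_2 = (-10/7, -5/14, 25/14)
  u_3 = (7/3, 7/3, 7/3)

Apply the Gram-Schmidt recurrence
  u_1 = v_1
  u_i = v_i − Σ_{j<i} ((v_i · u_j) / (u_j · u_j)) · u_j.

Step by step this gives:
  u_1 = (2, -3, 1)
  u_2 = (-10/7, -5/14, 25/14)
  u_3 = (7/3, 7/3, 7/3)

Orthogonality check:
  u_2 · u_1 = 0 (should be 0)
  u_3 · u_1 = 0 (should be 0)
  u_3 · u_2 = 0 (should be 0)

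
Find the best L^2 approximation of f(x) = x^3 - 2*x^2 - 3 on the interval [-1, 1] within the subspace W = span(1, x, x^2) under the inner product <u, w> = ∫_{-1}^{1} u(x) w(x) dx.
g(x) = -2*x^2 + 3*x/5 - 3

The best approximation g ∈ W is the orthogonal projection of f onto W. Writing g = a_0 + a_1 x + a_2 x^2, the coefficients solve the normal equations G · a = b where
  G_{ij} = <φ_i, φ_j> and b_i = <f, φ_i>, with φ_0 = 1, φ_1 = x, φ_2 = x^2.
G =
  [2, 0, 2/3]
  [0, 2/3, 0]
  [2/3, 0, 2/5],
b = (-22/3, 2/5, -14/5).
Solving gives a_0 = -3, a_1 = 3/5, a_2 = -2, so
  g(x) = -2*x^2 + 3*x/5 - 3.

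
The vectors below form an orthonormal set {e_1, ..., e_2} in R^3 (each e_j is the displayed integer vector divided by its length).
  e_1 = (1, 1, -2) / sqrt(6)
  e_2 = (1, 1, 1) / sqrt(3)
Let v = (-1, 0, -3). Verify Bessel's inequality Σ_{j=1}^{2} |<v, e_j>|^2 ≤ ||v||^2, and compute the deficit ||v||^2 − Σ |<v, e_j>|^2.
Σ |<v, e_j>|^2 = 19/2; ||v||^2 = 10; deficit = 1/2

Write each e_j = u_j / sqrt(<u_j, u_j>) where u_j is the displayed integer vector. Then <v, e_j> = <v, u_j> / sqrt(<u_j, u_j>), so |<v, e_j>|^2 = <v, u_j>^2 / <u_j, u_j>.
Coefficients: <v, e_1> = 5/sqrt(6), <v, e_2> = -4/sqrt(3).
Square and sum: Σ |<v, e_j>|^2 = 19/2.
Compute ||v||^2 = v·v = 10.
Deficit = 10 − 19/2 = 1/2 ≥ 0, confirming Bessel's inequality. (The deficit equals ||v − Σ <v,e_j> e_j||^2, the squared distance from v to span{e_j}.)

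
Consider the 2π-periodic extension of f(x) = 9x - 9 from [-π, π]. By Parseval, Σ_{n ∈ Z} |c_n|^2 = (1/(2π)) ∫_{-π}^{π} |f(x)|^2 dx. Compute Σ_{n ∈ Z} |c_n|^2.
Σ |c_n|^2 = 27π^2 + 81

Expand and integrate term by term over [-π, π]:
  ∫ (9x)^2 dx = 81·(2π^3/3); ∫ 2·9·(-9)·x dx = 0 (odd integrand); ∫ (-9)^2 dx = 81·2π.
So (1/(2π)) ∫_{-π}^{π} (9x - 9)^2 dx = 81π^2/3 + 81 = 27π^2 + 81.
Parseval ⇒ Σ |c_n|^2 = 27π^2 + 81.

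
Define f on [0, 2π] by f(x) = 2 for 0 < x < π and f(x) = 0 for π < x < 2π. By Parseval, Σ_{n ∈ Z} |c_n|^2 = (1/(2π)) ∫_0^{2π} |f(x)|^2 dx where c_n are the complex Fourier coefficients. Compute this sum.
Σ |c_n|^2 = 2

Parseval equates the L^2 energy of f (normalised by 1/(2π)) with the ℓ^2 sum of its Fourier coefficients: (1/(2π)) ∫_0^{2π} |f|^2 = Σ |c_n|^2.
Compute the left side: (1/(2π)) [∫_0^π 2^2 dx + ∫_π^{2π} 0^2 dx] = (1/(2π)) · (4π + 0π) = (4 + 0)/2 = 2.
So Σ_{n ∈ Z} |c_n|^2 = 2.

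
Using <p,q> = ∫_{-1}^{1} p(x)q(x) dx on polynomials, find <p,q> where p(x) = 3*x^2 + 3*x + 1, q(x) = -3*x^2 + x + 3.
<p,q> = 42/5

Expand the product: p(x)·q(x) = -9*x^4 - 6*x^3 + 9*x^2 + 10*x + 3.
∫_{-1}^{1} of each monomial x^k gives [2/(k+1) if k even, 0 if k odd]. Integrating term-by-term (or equivalently evaluating the antiderivative F(x) = -9*x^5/5 - 3*x^4/2 + 3*x^3 + 5*x^2 + 3*x at the endpoints):
  F(1) − F(−1) = 77/10 − (-7/10) = 42/5.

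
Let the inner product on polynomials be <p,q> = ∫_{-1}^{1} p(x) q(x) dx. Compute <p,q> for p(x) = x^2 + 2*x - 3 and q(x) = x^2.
<p,q> = -8/5

Expand the product: p(x)·q(x) = x^4 + 2*x^3 - 3*x^2.
∫_{-1}^{1} of each monomial x^k gives [2/(k+1) if k even, 0 if k odd]. Integrating term-by-term (or equivalently evaluating the antiderivative F(x) = x^5/5 + x^4/2 - x^3 at the endpoints):
  F(1) − F(−1) = -3/10 − (13/10) = -8/5.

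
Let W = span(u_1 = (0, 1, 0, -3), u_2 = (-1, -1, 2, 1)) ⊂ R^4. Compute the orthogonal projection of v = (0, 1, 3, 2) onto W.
proj_W(v) = (-25/27, -19/18, 50/27, 71/54)

Set up U = [u_1 | ... | u_2] ∈ R^(4×2). The projector onto W = col(U) is P = U (U^T U)^(-1) U^T.
Compute U^T U =
  [10, -4]
  [-4, 7],
and U^T v = (-5, 7).
Solve U^T U · c = U^T v for the coefficients: c = (-7/54, 25/27). The projection is proj_W(v) = U c.
Check: (v - proj_W(v)) · u_1 = 0  (should be 0).
Check: (v - proj_W(v)) · u_2 = 0  (should be 0).
Result: proj_W(v) = (-25/27, -19/18, 50/27, 71/54).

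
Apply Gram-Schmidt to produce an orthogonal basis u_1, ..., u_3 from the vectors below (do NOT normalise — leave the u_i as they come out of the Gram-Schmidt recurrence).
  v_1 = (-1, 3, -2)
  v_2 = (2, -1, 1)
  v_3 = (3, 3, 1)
Orthogonal basis:
  u_1 = (-1, 3, -2)
  u_2 = (3/2, 1/2, 0)
  u_3 = (-11/35, 33/35, 11/7)

Apply the Gram-Schmidt recurrence
  u_1 = v_1
  u_i = v_i − Σ_{j<i} ((v_i · u_j) / (u_j · u_j)) · u_j.

Step by step this gives:
  u_1 = (-1, 3, -2)
  u_2 = (3/2, 1/2, 0)
  u_3 = (-11/35, 33/35, 11/7)

Orthogonality check:
  u_2 · u_1 = 0 (should be 0)
  u_3 · u_1 = 0 (should be 0)
  u_3 · u_2 = 0 (should be 0)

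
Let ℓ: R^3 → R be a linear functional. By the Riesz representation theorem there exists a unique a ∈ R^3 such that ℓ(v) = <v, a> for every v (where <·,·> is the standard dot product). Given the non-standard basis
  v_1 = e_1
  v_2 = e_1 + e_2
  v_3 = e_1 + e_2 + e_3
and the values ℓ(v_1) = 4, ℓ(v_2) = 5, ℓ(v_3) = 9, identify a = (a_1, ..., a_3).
a = (4, 1, 4)

Write a = (a_1, ..., a_3) in the standard basis. For each basis vector v_i, ℓ(v_i) = <v_i, a> is a linear equation in the a_j's. Collect the n equations into a matrix system V a = ℓ, where row i of V is v_i (expressed in the standard basis). Since V is invertible (lower-triangular with 1s on the diagonal, up to permutation), solve by back-substitution:
  V =
[[1, 0, 0],
 [1, 1, 0],
 [1, 1, 1]]
  V a = (4, 5, 9)
Solving gives a = (4, 1, 4).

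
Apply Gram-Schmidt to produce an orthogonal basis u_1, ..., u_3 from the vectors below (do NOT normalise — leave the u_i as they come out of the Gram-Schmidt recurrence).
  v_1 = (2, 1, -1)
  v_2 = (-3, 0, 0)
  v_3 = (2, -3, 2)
Orthogonal basis:
  u_1 = (2, 1, -1)
  u_2 = (-1, 1, -1)
  u_3 = (0, -1/2, -1/2)

Apply the Gram-Schmidt recurrence
  u_1 = v_1
  u_i = v_i − Σ_{j<i} ((v_i · u_j) / (u_j · u_j)) · u_j.

Step by step this gives:
  u_1 = (2, 1, -1)
  u_2 = (-1, 1, -1)
  u_3 = (0, -1/2, -1/2)

Orthogonality check:
  u_2 · u_1 = 0 (should be 0)
  u_3 · u_1 = 0 (should be 0)
  u_3 · u_2 = 0 (should be 0)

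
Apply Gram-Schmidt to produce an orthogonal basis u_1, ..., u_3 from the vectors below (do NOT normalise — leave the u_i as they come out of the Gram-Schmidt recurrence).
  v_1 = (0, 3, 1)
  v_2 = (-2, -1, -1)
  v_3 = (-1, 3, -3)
Orthogonal basis:
  u_1 = (0, 3, 1)
  u_2 = (-2, 1/5, -3/5)
  u_3 = (1, 1, -3)

Apply the Gram-Schmidt recurrence
  u_1 = v_1
  u_i = v_i − Σ_{j<i} ((v_i · u_j) / (u_j · u_j)) · u_j.

Step by step this gives:
  u_1 = (0, 3, 1)
  u_2 = (-2, 1/5, -3/5)
  u_3 = (1, 1, -3)

Orthogonality check:
  u_2 · u_1 = 0 (should be 0)
  u_3 · u_1 = 0 (should be 0)
  u_3 · u_2 = 0 (should be 0)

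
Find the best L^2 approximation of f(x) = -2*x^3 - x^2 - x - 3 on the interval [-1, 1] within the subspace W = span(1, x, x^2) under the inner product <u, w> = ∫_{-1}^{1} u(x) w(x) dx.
g(x) = -x^2 - 11*x/5 - 3

The best approximation g ∈ W is the orthogonal projection of f onto W. Writing g = a_0 + a_1 x + a_2 x^2, the coefficients solve the normal equations G · a = b where
  G_{ij} = <φ_i, φ_j> and b_i = <f, φ_i>, with φ_0 = 1, φ_1 = x, φ_2 = x^2.
G =
  [2, 0, 2/3]
  [0, 2/3, 0]
  [2/3, 0, 2/5],
b = (-20/3, -22/15, -12/5).
Solving gives a_0 = -3, a_1 = -11/5, a_2 = -1, so
  g(x) = -x^2 - 11*x/5 - 3.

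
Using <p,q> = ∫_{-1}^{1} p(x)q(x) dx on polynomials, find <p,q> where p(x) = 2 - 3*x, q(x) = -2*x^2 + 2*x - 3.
<p,q> = -56/3

Expand the product: p(x)·q(x) = 6*x^3 - 10*x^2 + 13*x - 6.
∫_{-1}^{1} of each monomial x^k gives [2/(k+1) if k even, 0 if k odd]. Integrating term-by-term (or equivalently evaluating the antiderivative F(x) = 3*x^4/2 - 10*x^3/3 + 13*x^2/2 - 6*x at the endpoints):
  F(1) − F(−1) = -4/3 − (52/3) = -56/3.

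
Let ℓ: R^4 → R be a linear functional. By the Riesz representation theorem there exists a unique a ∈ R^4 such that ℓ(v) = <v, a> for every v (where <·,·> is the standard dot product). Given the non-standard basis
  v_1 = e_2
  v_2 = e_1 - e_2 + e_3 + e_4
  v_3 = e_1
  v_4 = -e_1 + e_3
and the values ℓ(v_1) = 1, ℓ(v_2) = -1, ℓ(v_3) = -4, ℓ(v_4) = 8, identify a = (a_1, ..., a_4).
a = (-4, 1, 4, 0)

Write a = (a_1, ..., a_4) in the standard basis. For each basis vector v_i, ℓ(v_i) = <v_i, a> is a linear equation in the a_j's. Collect the n equations into a matrix system V a = ℓ, where row i of V is v_i (expressed in the standard basis). Since V is invertible (lower-triangular with 1s on the diagonal, up to permutation), solve by back-substitution:
  V =
[[0, 1, 0, 0],
 [1, -1, 1, 1],
 [1, 0, 0, 0],
 [-1, 0, 1, 0]]
  V a = (1, -1, -4, 8)
Solving gives a = (-4, 1, 4, 0).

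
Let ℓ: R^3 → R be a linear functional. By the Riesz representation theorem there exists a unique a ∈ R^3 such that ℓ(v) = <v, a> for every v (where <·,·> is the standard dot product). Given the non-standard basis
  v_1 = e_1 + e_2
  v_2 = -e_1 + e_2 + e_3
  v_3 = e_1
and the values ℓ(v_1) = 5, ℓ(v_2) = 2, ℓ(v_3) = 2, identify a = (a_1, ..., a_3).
a = (2, 3, 1)

Write a = (a_1, ..., a_3) in the standard basis. For each basis vector v_i, ℓ(v_i) = <v_i, a> is a linear equation in the a_j's. Collect the n equations into a matrix system V a = ℓ, where row i of V is v_i (expressed in the standard basis). Since V is invertible (lower-triangular with 1s on the diagonal, up to permutation), solve by back-substitution:
  V =
[[1, 1, 0],
 [-1, 1, 1],
 [1, 0, 0]]
  V a = (5, 2, 2)
Solving gives a = (2, 3, 1).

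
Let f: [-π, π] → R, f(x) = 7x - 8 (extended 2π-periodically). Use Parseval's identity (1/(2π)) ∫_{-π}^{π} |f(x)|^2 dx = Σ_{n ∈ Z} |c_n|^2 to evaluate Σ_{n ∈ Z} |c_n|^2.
Σ |c_n|^2 = 49π^2/3 + 64

Expand and integrate term by term over [-π, π]:
  ∫ (7x)^2 dx = 49·(2π^3/3); ∫ 2·7·(-8)·x dx = 0 (odd integrand); ∫ (-8)^2 dx = 64·2π.
So (1/(2π)) ∫_{-π}^{π} (7x - 8)^2 dx = 49π^2/3 + 64 = 49π^2/3 + 64.
Parseval ⇒ Σ |c_n|^2 = 49π^2/3 + 64.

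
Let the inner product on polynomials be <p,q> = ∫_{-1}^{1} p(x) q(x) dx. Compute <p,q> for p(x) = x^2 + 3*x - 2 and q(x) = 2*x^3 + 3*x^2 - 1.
<p,q> = 44/15

Expand the product: p(x)·q(x) = 2*x^5 + 9*x^4 + 5*x^3 - 7*x^2 - 3*x + 2.
∫_{-1}^{1} of each monomial x^k gives [2/(k+1) if k even, 0 if k odd]. Integrating term-by-term (or equivalently evaluating the antiderivative F(x) = x^6/3 + 9*x^5/5 + 5*x^4/4 - 7*x^3/3 - 3*x^2/2 + 2*x at the endpoints):
  F(1) − F(−1) = 31/20 − (-83/60) = 44/15.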